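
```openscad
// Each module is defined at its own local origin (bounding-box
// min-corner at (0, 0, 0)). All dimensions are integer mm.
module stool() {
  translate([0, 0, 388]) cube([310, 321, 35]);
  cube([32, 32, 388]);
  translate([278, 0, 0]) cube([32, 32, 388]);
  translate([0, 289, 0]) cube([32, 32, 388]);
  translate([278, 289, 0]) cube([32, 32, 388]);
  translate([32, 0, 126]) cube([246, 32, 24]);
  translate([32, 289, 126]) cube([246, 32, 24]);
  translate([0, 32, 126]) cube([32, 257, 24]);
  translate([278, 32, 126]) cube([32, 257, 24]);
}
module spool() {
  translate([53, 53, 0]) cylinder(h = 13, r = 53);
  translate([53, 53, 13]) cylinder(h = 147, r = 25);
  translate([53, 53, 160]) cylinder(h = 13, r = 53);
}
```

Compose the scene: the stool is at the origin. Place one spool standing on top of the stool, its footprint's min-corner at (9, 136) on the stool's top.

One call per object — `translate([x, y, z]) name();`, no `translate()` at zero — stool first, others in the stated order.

stool();
translate([9, 136, 423]) spool();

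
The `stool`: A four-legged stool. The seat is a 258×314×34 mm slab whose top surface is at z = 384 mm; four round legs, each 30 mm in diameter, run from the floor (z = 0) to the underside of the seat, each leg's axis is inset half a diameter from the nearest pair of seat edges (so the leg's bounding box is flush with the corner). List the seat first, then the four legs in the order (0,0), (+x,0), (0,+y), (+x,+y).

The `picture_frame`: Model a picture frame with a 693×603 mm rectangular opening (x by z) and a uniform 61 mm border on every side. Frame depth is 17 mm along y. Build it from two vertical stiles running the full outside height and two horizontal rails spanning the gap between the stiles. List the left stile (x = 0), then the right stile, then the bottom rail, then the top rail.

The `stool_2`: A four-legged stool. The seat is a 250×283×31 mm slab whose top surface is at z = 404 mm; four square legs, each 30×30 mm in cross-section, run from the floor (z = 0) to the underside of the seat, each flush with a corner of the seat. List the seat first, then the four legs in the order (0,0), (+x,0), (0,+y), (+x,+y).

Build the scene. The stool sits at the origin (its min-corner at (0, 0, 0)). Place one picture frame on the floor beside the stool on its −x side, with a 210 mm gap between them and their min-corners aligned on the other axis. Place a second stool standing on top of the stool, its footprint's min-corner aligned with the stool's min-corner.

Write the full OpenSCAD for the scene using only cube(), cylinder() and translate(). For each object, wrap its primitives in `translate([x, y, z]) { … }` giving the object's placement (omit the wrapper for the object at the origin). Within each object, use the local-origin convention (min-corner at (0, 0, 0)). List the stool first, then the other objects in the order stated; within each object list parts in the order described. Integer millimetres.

translate([0, 0, 350]) cube([258, 314, 34]);
translate([15, 15, 0]) cylinder(h = 350, r = 15);
translate([243, 15, 0]) cylinder(h = 350, r = 15);
translate([15, 299, 0]) cylinder(h = 350, r = 15);
translate([243, 299, 0]) cylinder(h = 350, r = 15);
translate([-1025, 0, 0]) {
  cube([61, 17, 725]);
  translate([754, 0, 0]) cube([61, 17, 725]);
  translate([61, 0, 0]) cube([693, 17, 61]);
  translate([61, 0, 664]) cube([693, 17, 61]);
}
translate([0, 0, 384]) {
  translate([0, 0, 373]) cube([250, 283, 31]);
  cube([30, 30, 373]);
  translate([220, 0, 0]) cube([30, 30, 373]);
  translate([0, 253, 0]) cube([30, 30, 373]);
  translate([220, 253, 0]) cube([30, 30, 373]);
}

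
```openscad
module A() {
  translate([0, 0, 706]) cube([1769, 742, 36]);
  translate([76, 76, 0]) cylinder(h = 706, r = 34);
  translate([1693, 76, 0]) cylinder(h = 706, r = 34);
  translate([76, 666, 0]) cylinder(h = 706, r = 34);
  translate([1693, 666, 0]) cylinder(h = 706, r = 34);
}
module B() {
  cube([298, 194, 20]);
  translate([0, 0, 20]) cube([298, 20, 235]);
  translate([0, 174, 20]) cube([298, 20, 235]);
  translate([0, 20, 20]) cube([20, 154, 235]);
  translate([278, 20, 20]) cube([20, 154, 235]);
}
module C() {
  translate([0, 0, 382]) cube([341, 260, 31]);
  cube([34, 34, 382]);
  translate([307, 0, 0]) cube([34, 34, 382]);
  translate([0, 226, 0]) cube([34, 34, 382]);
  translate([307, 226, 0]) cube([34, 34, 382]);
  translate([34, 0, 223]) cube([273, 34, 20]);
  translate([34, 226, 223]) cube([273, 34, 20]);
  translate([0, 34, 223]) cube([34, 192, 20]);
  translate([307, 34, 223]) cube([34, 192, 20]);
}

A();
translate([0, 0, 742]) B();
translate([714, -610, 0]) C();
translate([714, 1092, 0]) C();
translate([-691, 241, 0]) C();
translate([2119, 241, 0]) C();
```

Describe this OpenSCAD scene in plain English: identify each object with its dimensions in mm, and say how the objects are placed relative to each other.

A is a table: top 1769 mm (x) × 742 mm (y), 36 mm thick, upper face at z = 742 mm, on four round legs of 68 mm diameter, each leg's bounding box inset 42 mm from the nearest pair of top edges, running from z = 0 to the bottom of the top.

B is an open-topped rectangular box: outside dimensions 298×194×255 mm, with a uniform wall and base thickness of 20 mm. The base is a full 298×194 slab on the floor; four walls sit on top of the base. The front and back walls (the −y and +y sides) span the full width; the two side walls fit between them.

C is a four-legged stool. The seat is a 341×260×31 mm slab whose top surface is at z = 413 mm; four square legs, each 34×34 mm in cross-section, run from the floor (z = 0) to the underside of the seat, each flush with a corner of the seat. Four stretchers, 34 mm wide and 20 mm tall, connect adjacent legs with their undersides at z = 223 mm, each running between the inner faces of the legs it joins and aligned with the legs' outer faces on the other axis.

The open box is on top of the table. Four stools sit around the table at the −y, +y, −x, +x sides.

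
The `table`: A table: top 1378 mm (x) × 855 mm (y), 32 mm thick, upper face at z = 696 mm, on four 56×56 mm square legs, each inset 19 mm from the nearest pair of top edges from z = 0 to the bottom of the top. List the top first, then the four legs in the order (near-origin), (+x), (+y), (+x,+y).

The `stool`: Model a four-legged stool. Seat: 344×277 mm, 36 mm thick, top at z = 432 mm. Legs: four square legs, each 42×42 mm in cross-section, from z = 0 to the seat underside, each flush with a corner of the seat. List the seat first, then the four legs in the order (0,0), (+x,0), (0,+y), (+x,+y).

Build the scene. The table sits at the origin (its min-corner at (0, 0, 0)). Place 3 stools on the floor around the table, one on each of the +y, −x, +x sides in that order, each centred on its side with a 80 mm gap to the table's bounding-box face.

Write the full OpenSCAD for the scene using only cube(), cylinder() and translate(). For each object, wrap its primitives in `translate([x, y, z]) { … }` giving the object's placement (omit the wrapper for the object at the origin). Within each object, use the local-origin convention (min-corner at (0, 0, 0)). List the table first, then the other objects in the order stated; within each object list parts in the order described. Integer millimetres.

translate([0, 0, 664]) cube([1378, 855, 32]);
translate([19, 19, 0]) cube([56, 56, 664]);
translate([1303, 19, 0]) cube([56, 56, 664]);
translate([19, 780, 0]) cube([56, 56, 664]);
translate([1303, 780, 0]) cube([56, 56, 664]);
translate([517, 935, 0]) {
  translate([0, 0, 396]) cube([344, 277, 36]);
  cube([42, 42, 396]);
  translate([302, 0, 0]) cube([42, 42, 396]);
  translate([0, 235, 0]) cube([42, 42, 396]);
  translate([302, 235, 0]) cube([42, 42, 396]);
}
translate([-424, 289, 0]) {
  translate([0, 0, 396]) cube([344, 277, 36]);
  cube([42, 42, 396]);
  translate([302, 0, 0]) cube([42, 42, 396]);
  translate([0, 235, 0]) cube([42, 42, 396]);
  translate([302, 235, 0]) cube([42, 42, 396]);
}
translate([1458, 289, 0]) {
  translate([0, 0, 396]) cube([344, 277, 36]);
  cube([42, 42, 396]);
  translate([302, 0, 0]) cube([42, 42, 396]);
  translate([0, 235, 0]) cube([42, 42, 396]);
  translate([302, 235, 0]) cube([42, 42, 396]);
}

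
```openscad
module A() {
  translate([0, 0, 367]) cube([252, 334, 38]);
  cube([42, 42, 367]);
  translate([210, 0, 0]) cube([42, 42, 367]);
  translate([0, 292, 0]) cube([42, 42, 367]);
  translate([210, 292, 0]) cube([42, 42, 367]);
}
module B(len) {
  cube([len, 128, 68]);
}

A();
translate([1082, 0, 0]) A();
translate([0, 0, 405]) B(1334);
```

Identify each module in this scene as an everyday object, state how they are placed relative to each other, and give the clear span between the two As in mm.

Second stool starts at x = 1082; first ends at x = 252; clear span = 1082 − 252 = 830 mm.

A is a stool. B is a beam. A beam spans the tops of two stools. The clear span between the two stools is 830 mm.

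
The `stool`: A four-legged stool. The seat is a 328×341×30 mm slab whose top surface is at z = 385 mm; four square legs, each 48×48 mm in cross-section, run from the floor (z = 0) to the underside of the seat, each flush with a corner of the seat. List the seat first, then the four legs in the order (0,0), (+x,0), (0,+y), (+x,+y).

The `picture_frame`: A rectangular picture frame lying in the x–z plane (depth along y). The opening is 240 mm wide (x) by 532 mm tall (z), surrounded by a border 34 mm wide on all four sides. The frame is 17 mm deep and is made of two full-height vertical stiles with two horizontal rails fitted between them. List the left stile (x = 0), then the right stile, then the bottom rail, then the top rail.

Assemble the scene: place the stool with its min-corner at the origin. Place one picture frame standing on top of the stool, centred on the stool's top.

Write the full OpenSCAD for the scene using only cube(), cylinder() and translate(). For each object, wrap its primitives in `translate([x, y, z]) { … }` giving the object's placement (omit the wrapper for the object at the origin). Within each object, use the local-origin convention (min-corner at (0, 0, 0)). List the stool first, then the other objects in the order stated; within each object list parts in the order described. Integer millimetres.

translate([0, 0, 355]) cube([328, 341, 30]);
cube([48, 48, 355]);
translate([280, 0, 0]) cube([48, 48, 355]);
translate([0, 293, 0]) cube([48, 48, 355]);
translate([280, 293, 0]) cube([48, 48, 355]);
translate([10, 162, 385]) {
  cube([34, 17, 600]);
  translate([274, 0, 0]) cube([34, 17, 600]);
  translate([34, 0, 0]) cube([240, 17, 34]);
  translate([34, 0, 566]) cube([240, 17, 34]);
}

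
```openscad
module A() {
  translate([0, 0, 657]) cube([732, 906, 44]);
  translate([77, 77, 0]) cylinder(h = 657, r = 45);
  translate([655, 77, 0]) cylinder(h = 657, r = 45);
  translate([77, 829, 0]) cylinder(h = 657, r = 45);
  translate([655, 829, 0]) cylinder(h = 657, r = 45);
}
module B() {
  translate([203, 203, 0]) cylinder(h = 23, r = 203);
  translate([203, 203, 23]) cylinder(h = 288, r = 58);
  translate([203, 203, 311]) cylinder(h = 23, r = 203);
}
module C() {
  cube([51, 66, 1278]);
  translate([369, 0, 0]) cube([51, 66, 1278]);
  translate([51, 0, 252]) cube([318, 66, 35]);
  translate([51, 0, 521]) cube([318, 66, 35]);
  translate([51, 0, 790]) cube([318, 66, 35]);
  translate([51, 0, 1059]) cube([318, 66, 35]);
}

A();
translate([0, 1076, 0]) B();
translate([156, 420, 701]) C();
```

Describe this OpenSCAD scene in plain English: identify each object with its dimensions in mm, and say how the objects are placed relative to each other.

A is a table: top 732 mm (x) × 906 mm (y), 44 mm thick, upper face at z = 701 mm, on four round legs of 90 mm diameter, each leg's bounding box inset 32 mm from the nearest pair of top edges, running from z = 0 to the bottom of the top.

B is a spool: two coaxial disc flanges of radius 203 mm and thickness 23 mm, joined by a core cylinder of radius 58 mm and height 288 mm. The lower flange rests on z = 0 and the three cylinders share a vertical axis.

C is a wooden ladder with two side rails of 51×66 mm section and 1278 mm height, set 420 mm apart overall. Between them run 4 rectangular rungs (66 mm deep, 35 mm thick), front faces flush with the rails' −y face. The bottom of the first rung is 252 mm above the floor and each subsequent rung is 269 mm higher than the one below.

The spool is on the floor beside the table on its +y side. The ladder is on top of the table, centred.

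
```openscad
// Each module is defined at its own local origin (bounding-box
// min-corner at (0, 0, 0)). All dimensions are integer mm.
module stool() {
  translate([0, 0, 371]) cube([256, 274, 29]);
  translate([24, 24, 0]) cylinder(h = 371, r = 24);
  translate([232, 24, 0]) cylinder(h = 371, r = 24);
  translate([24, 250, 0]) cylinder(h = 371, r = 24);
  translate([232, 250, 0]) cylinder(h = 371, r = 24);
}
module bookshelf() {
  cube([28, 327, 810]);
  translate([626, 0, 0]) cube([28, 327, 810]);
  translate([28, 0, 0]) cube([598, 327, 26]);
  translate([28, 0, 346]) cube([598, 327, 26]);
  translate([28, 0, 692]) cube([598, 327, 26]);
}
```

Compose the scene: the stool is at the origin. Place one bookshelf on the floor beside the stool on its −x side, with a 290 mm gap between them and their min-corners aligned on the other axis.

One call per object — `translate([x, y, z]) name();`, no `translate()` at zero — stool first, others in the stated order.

stool();
translate([-944, 0, 0]) bookshelf();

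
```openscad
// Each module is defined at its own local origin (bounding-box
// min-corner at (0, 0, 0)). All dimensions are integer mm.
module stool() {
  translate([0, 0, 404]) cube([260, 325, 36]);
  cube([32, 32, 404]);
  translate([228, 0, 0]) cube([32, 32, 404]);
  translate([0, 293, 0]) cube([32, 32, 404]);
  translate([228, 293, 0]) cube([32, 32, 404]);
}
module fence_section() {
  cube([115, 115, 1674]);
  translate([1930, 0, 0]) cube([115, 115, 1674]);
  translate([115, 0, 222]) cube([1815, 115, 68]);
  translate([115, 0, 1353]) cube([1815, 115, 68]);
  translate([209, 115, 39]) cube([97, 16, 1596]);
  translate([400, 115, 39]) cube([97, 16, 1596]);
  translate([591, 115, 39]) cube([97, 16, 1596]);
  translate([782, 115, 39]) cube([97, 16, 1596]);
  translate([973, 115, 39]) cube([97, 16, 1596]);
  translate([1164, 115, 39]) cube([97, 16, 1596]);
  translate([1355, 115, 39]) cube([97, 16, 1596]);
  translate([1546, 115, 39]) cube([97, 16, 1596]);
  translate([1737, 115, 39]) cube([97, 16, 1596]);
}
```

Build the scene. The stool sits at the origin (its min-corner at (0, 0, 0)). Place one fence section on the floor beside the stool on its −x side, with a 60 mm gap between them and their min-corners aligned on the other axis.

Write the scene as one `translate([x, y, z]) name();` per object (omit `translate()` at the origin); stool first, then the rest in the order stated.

stool();
translate([-2105, 0, 0]) fence_section();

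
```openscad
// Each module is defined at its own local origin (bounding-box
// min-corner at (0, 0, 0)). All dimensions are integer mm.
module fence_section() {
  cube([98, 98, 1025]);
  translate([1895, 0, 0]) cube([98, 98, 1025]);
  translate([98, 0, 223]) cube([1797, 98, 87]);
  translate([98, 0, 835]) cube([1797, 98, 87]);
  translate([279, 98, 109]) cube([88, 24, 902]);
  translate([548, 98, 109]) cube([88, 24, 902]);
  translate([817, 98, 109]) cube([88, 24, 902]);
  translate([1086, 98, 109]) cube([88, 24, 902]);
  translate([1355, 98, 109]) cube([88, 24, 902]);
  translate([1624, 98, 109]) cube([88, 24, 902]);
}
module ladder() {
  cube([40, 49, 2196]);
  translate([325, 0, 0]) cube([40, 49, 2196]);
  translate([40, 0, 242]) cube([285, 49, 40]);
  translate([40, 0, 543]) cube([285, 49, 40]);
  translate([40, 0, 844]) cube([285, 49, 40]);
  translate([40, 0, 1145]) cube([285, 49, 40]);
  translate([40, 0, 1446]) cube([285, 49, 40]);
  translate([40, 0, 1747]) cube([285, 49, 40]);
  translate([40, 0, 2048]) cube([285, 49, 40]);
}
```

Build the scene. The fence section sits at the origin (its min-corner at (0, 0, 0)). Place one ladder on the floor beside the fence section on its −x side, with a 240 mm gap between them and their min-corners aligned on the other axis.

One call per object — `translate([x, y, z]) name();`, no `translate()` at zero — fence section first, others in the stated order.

fence_section();
translate([-605, 0, 0]) ladder();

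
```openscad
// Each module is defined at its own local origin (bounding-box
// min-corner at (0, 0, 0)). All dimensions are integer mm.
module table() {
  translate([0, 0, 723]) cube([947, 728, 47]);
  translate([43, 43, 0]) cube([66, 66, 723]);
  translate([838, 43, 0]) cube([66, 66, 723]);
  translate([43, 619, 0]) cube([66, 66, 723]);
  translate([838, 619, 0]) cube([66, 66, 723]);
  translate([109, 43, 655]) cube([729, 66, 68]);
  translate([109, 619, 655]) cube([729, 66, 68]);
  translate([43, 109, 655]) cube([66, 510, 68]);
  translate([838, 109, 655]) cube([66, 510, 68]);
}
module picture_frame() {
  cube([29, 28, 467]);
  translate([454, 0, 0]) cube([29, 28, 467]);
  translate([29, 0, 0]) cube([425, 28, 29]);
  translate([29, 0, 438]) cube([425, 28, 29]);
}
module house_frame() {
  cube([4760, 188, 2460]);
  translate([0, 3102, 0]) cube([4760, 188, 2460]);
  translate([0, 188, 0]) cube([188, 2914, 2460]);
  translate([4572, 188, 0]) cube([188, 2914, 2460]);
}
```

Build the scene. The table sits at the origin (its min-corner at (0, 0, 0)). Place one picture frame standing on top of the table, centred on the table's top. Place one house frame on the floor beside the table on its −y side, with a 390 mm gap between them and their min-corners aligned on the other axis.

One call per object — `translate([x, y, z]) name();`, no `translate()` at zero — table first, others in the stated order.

table();
translate([232, 350, 770]) picture_frame();
translate([0, -3680, 0]) house_frame();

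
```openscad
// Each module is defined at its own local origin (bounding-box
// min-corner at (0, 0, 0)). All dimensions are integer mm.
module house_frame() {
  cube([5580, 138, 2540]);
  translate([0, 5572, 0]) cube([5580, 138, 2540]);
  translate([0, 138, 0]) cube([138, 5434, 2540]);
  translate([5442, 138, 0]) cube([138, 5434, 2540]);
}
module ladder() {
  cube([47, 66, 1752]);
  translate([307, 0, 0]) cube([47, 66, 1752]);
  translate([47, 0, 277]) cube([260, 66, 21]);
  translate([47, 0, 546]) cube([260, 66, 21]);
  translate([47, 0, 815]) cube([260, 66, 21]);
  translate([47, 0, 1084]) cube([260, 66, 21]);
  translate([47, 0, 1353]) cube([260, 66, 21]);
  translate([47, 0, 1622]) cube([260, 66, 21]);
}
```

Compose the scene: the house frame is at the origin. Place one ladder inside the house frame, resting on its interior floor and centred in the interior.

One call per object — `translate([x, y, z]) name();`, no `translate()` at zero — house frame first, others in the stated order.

house_frame();
translate([2613, 2822, 0]) ladder();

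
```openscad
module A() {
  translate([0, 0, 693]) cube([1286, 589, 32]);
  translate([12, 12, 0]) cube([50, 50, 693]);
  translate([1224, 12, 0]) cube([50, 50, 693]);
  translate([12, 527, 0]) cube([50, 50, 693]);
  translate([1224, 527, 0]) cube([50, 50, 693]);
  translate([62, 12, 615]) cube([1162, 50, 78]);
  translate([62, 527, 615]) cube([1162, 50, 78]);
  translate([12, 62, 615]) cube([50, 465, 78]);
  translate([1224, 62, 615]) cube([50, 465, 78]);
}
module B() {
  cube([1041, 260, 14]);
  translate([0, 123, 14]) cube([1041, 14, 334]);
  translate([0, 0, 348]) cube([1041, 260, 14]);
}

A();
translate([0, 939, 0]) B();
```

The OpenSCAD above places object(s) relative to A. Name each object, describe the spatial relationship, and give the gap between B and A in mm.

The I-beam's nearest face is 350 mm from the table's +y face.

A is a table. B is an I-beam. The I-beam is on the floor beside the table on its +y side. The gap between the I-beam and the table is 350 mm.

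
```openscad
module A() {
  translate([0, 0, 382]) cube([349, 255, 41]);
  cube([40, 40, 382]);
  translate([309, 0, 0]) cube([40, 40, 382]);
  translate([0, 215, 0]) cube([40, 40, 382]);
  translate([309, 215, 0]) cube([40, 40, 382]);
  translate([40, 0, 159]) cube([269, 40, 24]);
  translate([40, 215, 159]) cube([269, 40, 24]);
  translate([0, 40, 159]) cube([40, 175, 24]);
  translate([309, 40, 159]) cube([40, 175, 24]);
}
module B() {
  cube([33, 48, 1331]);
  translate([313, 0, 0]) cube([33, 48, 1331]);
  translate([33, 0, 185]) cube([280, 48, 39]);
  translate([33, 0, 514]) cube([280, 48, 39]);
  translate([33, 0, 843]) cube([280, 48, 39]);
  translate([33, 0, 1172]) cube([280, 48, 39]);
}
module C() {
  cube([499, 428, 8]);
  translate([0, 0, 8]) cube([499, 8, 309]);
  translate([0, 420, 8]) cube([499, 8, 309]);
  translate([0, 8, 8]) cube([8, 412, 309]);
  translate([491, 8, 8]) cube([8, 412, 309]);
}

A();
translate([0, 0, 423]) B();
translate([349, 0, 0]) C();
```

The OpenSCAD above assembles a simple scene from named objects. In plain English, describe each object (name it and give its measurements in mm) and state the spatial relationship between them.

A is a four-legged stool. The seat is 349×255 mm, 41 mm thick, top at z = 423 mm. It stands on four square legs, each 40×40 mm in cross-section, from z = 0 to the seat underside, each flush with a corner of the seat. Four stretchers, 40 mm wide and 24 mm tall, connect adjacent legs with their undersides at z = 159 mm, each running between the inner faces of the legs it joins and aligned with the legs' outer faces on the other axis.

B is a wooden ladder with two side rails of 33×48 mm section and 1331 mm height, set 346 mm apart overall. Between them run 4 rectangular rungs (48 mm deep, 39 mm thick), front faces flush with the rails' −y face. The bottom of the first rung is 185 mm above the floor and each subsequent rung is 329 mm higher than the one below.

C is an open storage box with external size 499×428×317 mm and wall thickness 8 mm (the base is also 8 mm thick). The base covers the whole footprint; the four walls stand on the base, with the y-facing walls full-width and the x-facing walls fitting between their inner faces.

The ladder is on top of the stool. The open box is against the stool's +x side, with their −y faces flush.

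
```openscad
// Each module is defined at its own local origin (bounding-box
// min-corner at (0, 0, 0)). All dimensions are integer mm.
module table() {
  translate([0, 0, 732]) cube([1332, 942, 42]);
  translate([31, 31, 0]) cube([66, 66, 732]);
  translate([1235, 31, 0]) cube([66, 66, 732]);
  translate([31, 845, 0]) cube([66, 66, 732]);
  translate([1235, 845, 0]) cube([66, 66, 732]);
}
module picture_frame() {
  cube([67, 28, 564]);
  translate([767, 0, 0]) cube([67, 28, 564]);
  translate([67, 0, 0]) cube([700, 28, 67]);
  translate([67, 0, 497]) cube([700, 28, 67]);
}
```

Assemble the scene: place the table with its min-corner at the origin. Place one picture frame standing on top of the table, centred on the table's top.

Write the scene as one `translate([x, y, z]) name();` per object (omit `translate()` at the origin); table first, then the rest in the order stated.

table();
translate([249, 457, 774]) picture_frame();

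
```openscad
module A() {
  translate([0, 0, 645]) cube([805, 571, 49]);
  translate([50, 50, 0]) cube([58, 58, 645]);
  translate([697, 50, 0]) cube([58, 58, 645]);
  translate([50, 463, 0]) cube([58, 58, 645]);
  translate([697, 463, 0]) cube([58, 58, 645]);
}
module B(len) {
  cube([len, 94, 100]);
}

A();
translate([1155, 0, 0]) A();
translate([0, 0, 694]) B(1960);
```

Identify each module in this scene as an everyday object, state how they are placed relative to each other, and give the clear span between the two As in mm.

A is a table. B is a beam. A beam spans the tops of two tables. The clear span between the two tables is 350 mm.

Second table starts at x = 1155; first ends at x = 805; clear span = 1155 − 805 = 350 mm.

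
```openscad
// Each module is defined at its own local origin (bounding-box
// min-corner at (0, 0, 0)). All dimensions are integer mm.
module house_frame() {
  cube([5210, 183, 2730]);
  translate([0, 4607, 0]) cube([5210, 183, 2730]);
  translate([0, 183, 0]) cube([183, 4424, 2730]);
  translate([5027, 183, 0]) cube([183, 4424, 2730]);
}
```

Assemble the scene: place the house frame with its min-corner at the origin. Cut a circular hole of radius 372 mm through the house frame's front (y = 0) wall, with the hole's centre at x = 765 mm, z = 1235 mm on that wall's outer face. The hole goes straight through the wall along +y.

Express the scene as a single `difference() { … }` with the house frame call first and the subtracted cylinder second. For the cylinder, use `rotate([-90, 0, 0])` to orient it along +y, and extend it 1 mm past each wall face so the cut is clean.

difference() {
  house_frame();
  translate([765, -1, 1235]) rotate([-90, 0, 0]) cylinder(h = 185, r = 372);
}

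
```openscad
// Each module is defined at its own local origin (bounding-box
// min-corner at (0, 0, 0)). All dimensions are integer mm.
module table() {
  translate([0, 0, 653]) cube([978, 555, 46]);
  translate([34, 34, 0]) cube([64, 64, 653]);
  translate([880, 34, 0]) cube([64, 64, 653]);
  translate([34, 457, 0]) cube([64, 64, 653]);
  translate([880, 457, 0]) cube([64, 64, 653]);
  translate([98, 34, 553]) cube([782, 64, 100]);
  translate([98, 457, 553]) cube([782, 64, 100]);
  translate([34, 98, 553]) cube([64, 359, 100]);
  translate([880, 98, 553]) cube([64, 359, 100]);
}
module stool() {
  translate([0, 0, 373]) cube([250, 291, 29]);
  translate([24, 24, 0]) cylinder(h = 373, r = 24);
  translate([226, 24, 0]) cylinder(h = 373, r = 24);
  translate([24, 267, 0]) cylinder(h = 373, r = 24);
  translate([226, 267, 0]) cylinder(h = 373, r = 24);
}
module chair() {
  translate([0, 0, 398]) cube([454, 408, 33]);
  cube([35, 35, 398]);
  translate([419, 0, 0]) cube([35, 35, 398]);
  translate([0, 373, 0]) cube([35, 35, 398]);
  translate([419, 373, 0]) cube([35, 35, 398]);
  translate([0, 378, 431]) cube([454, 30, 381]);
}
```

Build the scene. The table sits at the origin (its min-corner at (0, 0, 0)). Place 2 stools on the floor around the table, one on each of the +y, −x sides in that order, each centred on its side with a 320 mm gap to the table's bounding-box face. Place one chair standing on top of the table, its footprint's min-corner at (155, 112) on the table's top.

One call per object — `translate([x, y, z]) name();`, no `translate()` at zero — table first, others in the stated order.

table();
translate([364, 875, 0]) stool();
translate([-570, 132, 0]) stool();
translate([155, 112, 699]) chair();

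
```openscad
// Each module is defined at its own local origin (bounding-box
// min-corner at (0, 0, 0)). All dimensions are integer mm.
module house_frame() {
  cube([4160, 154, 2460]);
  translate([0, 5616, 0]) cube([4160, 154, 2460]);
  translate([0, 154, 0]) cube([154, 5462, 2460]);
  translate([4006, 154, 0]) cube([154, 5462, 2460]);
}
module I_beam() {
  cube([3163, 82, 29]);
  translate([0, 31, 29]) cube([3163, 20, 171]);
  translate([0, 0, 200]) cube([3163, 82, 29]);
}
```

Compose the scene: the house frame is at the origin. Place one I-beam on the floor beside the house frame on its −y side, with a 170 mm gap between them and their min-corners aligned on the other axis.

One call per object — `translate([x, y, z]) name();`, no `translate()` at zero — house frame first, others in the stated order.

house_frame();
translate([0, -252, 0]) I_beam();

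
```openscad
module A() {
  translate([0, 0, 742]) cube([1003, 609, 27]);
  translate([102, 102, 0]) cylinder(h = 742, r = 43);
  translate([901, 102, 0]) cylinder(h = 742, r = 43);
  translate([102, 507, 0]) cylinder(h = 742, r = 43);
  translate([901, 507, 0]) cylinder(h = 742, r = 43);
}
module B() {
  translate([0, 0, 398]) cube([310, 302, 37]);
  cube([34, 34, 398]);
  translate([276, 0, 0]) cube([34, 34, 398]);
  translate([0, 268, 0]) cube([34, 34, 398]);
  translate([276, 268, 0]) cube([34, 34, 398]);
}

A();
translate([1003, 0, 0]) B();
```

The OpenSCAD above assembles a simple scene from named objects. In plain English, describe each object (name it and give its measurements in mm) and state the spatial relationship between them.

A is a rectangular dining table. The top is 1003×609×27 mm with its upper surface at z = 769 mm. It stands on four round legs of 86 mm diameter, each leg's bounding box inset 59 mm from the nearest pair of top edges, running from the floor to the underside of the top.

B is a four-legged stool. The seat is 310×302 mm, 37 mm thick, top at z = 435 mm. It stands on four square legs, each 34×34 mm in cross-section, from z = 0 to the seat underside, each flush with a corner of the seat.

The stool is against the table's +x side, with their −y faces flush.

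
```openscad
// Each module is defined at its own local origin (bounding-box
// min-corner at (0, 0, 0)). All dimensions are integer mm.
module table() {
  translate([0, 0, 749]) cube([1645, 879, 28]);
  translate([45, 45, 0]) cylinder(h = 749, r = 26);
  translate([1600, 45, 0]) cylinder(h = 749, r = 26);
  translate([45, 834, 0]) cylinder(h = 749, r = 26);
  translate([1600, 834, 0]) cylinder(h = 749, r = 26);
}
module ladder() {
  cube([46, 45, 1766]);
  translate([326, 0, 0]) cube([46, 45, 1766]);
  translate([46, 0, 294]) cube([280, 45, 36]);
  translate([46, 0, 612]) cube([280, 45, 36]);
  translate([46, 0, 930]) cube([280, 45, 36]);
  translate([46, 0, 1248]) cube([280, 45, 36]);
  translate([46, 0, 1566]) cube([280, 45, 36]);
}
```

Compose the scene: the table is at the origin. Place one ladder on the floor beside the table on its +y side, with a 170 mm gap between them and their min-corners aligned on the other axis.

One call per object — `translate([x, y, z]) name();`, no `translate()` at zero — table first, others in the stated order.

table();
translate([0, 1049, 0]) ladder();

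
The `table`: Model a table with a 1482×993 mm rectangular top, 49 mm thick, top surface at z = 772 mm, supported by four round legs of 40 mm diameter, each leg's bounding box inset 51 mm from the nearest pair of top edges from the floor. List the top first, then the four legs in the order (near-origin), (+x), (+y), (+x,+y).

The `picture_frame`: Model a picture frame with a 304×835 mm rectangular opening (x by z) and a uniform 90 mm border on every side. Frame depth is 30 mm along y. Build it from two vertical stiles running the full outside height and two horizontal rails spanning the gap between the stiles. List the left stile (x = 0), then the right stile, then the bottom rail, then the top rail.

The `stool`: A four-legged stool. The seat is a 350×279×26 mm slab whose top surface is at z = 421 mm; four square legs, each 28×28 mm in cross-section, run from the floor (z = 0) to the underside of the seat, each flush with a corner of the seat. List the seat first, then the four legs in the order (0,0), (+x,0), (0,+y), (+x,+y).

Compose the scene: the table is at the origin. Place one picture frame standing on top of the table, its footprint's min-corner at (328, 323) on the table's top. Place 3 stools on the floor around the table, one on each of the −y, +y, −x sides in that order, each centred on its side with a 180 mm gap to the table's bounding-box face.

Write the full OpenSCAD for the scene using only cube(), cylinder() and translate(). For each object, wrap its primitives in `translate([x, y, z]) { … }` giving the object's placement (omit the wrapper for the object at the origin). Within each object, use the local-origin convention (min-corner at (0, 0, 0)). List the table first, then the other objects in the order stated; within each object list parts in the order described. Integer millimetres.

translate([0, 0, 723]) cube([1482, 993, 49]);
translate([71, 71, 0]) cylinder(h = 723, r = 20);
translate([1411, 71, 0]) cylinder(h = 723, r = 20);
translate([71, 922, 0]) cylinder(h = 723, r = 20);
translate([1411, 922, 0]) cylinder(h = 723, r = 20);
translate([328, 323, 772]) {
  cube([90, 30, 1015]);
  translate([394, 0, 0]) cube([90, 30, 1015]);
  translate([90, 0, 0]) cube([304, 30, 90]);
  translate([90, 0, 925]) cube([304, 30, 90]);
}
translate([566, -459, 0]) {
  translate([0, 0, 395]) cube([350, 279, 26]);
  cube([28, 28, 395]);
  translate([322, 0, 0]) cube([28, 28, 395]);
  translate([0, 251, 0]) cube([28, 28, 395]);
  translate([322, 251, 0]) cube([28, 28, 395]);
}
translate([566, 1173, 0]) {
  translate([0, 0, 395]) cube([350, 279, 26]);
  cube([28, 28, 395]);
  translate([322, 0, 0]) cube([28, 28, 395]);
  translate([0, 251, 0]) cube([28, 28, 395]);
  translate([322, 251, 0]) cube([28, 28, 395]);
}
translate([-530, 357, 0]) {
  translate([0, 0, 395]) cube([350, 279, 26]);
  cube([28, 28, 395]);
  translate([322, 0, 0]) cube([28, 28, 395]);
  translate([0, 251, 0]) cube([28, 28, 395]);
  translate([322, 251, 0]) cube([28, 28, 395]);
}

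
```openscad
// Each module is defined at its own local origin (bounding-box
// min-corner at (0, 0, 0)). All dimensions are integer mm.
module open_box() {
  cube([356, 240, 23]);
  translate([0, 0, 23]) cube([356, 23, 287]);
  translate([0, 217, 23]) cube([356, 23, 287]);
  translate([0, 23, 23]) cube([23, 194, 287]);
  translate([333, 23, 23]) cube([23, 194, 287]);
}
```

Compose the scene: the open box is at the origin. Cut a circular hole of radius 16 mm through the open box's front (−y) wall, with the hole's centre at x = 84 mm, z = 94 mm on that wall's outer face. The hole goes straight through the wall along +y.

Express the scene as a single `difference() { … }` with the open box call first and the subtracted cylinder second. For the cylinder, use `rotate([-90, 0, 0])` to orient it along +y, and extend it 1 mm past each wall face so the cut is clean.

difference() {
  open_box();
  translate([84, -1, 94]) rotate([-90, 0, 0]) cylinder(h = 25, r = 16);
}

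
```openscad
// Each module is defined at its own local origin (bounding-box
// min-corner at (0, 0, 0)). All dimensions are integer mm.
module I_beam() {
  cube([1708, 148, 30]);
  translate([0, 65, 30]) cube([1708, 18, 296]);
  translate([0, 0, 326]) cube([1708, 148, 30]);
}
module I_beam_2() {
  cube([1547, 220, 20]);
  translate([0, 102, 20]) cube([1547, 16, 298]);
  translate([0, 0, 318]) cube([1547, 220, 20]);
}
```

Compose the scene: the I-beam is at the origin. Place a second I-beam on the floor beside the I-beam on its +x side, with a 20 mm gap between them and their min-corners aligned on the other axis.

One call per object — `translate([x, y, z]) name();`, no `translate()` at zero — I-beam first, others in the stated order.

I_beam();
translate([1728, 0, 0]) I_beam_2();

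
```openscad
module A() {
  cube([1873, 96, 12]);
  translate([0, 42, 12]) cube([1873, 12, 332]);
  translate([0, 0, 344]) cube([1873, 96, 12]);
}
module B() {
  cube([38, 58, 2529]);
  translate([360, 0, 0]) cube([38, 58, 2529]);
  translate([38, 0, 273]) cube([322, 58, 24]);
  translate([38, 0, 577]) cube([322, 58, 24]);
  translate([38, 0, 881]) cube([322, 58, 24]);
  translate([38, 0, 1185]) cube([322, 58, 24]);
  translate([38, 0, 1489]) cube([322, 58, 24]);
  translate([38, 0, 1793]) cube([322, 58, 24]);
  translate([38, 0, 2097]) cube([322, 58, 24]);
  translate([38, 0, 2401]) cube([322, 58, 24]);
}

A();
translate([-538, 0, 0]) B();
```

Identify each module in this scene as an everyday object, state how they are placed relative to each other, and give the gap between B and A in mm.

A is an I-beam. B is a ladder. The ladder is on the floor beside the I-beam on its −x side. The gap between the ladder and the I-beam is 140 mm.

The ladder's nearest face is 140 mm from the I-beam's −x face.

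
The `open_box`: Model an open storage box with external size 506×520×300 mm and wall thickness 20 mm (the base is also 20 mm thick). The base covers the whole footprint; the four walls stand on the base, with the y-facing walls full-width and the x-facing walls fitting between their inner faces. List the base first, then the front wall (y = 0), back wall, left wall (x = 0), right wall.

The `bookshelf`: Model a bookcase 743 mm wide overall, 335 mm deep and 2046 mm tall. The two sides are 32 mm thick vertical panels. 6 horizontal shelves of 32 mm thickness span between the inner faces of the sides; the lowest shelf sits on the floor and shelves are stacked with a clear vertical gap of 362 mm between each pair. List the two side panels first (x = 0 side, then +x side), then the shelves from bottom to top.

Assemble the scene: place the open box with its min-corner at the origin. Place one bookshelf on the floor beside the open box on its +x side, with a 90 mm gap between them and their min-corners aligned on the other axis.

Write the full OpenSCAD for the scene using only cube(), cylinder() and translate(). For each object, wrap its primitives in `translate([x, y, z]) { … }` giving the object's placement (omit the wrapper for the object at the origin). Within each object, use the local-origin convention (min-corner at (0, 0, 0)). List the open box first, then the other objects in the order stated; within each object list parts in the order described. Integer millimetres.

cube([506, 520, 20]);
translate([0, 0, 20]) cube([506, 20, 280]);
translate([0, 500, 20]) cube([506, 20, 280]);
translate([0, 20, 20]) cube([20, 480, 280]);
translate([486, 20, 20]) cube([20, 480, 280]);
translate([596, 0, 0]) {
  cube([32, 335, 2046]);
  translate([711, 0, 0]) cube([32, 335, 2046]);
  translate([32, 0, 0]) cube([679, 335, 32]);
  translate([32, 0, 394]) cube([679, 335, 32]);
  translate([32, 0, 788]) cube([679, 335, 32]);
  translate([32, 0, 1182]) cube([679, 335, 32]);
  translate([32, 0, 1576]) cube([679, 335, 32]);
  translate([32, 0, 1970]) cube([679, 335, 32]);
}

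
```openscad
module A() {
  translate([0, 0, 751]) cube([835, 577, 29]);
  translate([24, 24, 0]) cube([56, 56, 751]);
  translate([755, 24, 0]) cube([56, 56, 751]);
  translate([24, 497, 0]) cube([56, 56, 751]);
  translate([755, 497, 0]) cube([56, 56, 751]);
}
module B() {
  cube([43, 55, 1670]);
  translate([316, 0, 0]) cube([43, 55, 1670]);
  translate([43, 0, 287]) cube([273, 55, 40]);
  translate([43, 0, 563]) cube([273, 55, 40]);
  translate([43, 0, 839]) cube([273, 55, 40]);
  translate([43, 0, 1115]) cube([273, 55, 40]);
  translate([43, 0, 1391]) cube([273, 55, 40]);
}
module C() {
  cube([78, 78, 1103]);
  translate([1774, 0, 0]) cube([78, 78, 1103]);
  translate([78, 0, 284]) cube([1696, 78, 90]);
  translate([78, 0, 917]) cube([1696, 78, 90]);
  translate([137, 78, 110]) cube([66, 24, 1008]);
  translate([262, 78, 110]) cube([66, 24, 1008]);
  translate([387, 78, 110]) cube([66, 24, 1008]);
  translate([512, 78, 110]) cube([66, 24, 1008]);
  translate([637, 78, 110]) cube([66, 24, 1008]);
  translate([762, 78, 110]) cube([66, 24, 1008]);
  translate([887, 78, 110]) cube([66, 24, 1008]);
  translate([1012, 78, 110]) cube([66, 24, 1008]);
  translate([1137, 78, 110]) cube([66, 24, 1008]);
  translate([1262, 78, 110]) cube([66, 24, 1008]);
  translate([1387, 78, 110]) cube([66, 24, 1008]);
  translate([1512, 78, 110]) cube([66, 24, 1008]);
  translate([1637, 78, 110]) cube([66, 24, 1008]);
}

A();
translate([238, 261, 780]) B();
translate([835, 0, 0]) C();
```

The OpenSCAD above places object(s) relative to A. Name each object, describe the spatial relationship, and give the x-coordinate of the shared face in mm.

A is a table. B is a ladder. C is a fence section. The ladder is on top of the table, centred. The fence section is against the table's +x side, with their −y faces flush. The x-coordinate of the shared face is 835 mm.

The table's +x face and the fence section's −x face are both at x = 835 mm.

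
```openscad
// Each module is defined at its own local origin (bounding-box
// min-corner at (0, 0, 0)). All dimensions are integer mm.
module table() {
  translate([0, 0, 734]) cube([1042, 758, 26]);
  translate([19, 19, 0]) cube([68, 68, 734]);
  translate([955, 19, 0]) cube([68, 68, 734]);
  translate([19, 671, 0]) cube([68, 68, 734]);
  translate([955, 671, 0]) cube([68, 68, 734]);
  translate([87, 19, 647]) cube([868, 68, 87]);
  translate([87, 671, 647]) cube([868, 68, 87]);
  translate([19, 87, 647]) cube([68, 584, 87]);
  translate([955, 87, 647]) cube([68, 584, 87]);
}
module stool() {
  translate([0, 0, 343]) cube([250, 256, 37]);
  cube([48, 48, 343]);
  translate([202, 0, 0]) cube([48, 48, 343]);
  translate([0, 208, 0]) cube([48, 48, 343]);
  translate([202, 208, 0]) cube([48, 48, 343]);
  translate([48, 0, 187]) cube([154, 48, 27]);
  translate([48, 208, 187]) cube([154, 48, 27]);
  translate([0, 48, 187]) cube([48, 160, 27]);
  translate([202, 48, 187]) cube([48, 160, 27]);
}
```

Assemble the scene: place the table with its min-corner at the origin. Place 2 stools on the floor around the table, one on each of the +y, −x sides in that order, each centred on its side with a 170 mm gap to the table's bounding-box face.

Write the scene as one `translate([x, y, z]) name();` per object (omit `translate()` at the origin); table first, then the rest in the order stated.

table();
translate([396, 928, 0]) stool();
translate([-420, 251, 0]) stool();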